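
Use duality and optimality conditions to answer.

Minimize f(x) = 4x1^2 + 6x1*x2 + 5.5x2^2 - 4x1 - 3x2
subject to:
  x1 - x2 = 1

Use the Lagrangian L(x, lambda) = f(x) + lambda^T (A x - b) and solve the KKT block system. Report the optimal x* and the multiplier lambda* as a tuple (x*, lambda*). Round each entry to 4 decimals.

Form the Lagrangian:
  L(x, lambda) = (1/2) x^T Q x + c^T x + lambda^T (A x - b)
Stationarity (grad_x L = 0): Q x + c + A^T lambda = 0.
Primal feasibility: A x = b.

This gives the KKT block system:
  [ Q   A^T ] [ x     ]   [-c ]
  [ A    0  ] [ lambda ] = [ b ]

Solving the linear system:
  x*      = (0.7742, -0.2258)
  lambda* = (-0.8387)
  f(x*)   = -0.7903

x* = (0.7742, -0.2258), lambda* = (-0.8387)


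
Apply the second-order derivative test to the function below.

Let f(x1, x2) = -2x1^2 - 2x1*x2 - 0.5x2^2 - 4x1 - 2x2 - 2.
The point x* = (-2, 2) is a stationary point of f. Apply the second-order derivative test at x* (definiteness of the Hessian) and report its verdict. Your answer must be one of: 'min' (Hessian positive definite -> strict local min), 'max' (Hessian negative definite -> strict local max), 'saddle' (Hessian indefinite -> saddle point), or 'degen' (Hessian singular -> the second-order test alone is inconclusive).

Compute the Hessian H = grad^2 f:
  H = [[-4, -2], [-2, -1]]
Verify stationarity: grad f(x*) = H x* + g = (0, 0).
Eigenvalues of H: -5, 0.
H has a zero eigenvalue (singular; negative semidefinite but not definite), so H is neither positive definite, negative definite, nor indefinite. The second-order test alone is inconclusive -> degen.
(Indeed, f is constant along the null direction of H through x*, so x* is not a strict local extremum.)

degen


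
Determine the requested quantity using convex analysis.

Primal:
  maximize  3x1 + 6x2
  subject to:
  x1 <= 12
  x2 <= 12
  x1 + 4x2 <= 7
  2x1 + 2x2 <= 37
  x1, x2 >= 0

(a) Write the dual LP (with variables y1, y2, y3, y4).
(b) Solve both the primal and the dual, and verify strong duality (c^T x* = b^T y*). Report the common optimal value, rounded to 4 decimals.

The standard primal-dual pair for 'max c^T x s.t. A x <= b, x >= 0' is:
  Dual:  min b^T y  s.t.  A^T y >= c,  y >= 0.

So the dual LP is:
  minimize  12y1 + 12y2 + 7y3 + 37y4
  subject to:
    y1 + y3 + 2y4 >= 3
    y2 + 4y3 + 2y4 >= 6
    y1, y2, y3, y4 >= 0

Solving the primal: x* = (7, 0).
  primal value c^T x* = 21.
Solving the dual: y* = (0, 0, 3, 0).
  dual value b^T y* = 21.
Strong duality: c^T x* = b^T y*. Confirmed.

21


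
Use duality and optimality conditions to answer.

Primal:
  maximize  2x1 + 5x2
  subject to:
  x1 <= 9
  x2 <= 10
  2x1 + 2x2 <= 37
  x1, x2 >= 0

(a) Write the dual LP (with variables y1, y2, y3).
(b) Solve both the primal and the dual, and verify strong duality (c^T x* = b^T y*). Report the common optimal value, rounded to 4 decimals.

The standard primal-dual pair for 'max c^T x s.t. A x <= b, x >= 0' is:
  Dual:  min b^T y  s.t.  A^T y >= c,  y >= 0.

So the dual LP is:
  minimize  9y1 + 10y2 + 37y3
  subject to:
    y1 + 2y3 >= 2
    y2 + 2y3 >= 5
    y1, y2, y3 >= 0

Solving the primal: x* = (8.5, 10).
  primal value c^T x* = 67.
Solving the dual: y* = (0, 3, 1).
  dual value b^T y* = 67.
Strong duality: c^T x* = b^T y*. Confirmed.

67


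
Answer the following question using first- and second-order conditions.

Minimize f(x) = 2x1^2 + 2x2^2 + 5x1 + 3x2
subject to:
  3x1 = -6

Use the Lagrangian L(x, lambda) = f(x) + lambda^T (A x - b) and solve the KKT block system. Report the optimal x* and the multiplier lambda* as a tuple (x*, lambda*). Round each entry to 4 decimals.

Form the Lagrangian:
  L(x, lambda) = (1/2) x^T Q x + c^T x + lambda^T (A x - b)
Stationarity (grad_x L = 0): Q x + c + A^T lambda = 0.
Primal feasibility: A x = b.

This gives the KKT block system:
  [ Q   A^T ] [ x     ]   [-c ]
  [ A    0  ] [ lambda ] = [ b ]

Solving the linear system:
  x*      = (-2, -0.75)
  lambda* = (1)
  f(x*)   = -3.125

x* = (-2, -0.75), lambda* = (1)


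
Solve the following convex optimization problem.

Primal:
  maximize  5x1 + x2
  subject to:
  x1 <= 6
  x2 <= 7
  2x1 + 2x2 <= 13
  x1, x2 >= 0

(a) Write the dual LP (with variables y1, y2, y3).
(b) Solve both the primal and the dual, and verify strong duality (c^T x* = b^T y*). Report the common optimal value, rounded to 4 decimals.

The standard primal-dual pair for 'max c^T x s.t. A x <= b, x >= 0' is:
  Dual:  min b^T y  s.t.  A^T y >= c,  y >= 0.

So the dual LP is:
  minimize  6y1 + 7y2 + 13y3
  subject to:
    y1 + 2y3 >= 5
    y2 + 2y3 >= 1
    y1, y2, y3 >= 0

Solving the primal: x* = (6, 0.5).
  primal value c^T x* = 30.5.
Solving the dual: y* = (4, 0, 0.5).
  dual value b^T y* = 30.5.
Strong duality: c^T x* = b^T y*. Confirmed.

30.5


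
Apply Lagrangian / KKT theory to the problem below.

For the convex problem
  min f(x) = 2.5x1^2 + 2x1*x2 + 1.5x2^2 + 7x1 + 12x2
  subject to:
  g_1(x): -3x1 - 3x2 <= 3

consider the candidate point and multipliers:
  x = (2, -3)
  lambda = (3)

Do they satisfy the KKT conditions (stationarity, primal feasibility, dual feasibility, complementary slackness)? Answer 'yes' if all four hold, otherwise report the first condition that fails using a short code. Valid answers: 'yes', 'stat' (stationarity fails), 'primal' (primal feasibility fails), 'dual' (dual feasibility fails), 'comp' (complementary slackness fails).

Gradient of f: grad f(x) = Q x + c = (11, 7)
Constraint values g_i(x) = a_i^T x - b_i:
  g_1((2, -3)) = 0
Stationarity residual: grad f(x) + sum_i lambda_i a_i = (2, -2)
  -> stationarity FAILS
Primal feasibility (all g_i <= 0): OK
Dual feasibility (all lambda_i >= 0): OK
Complementary slackness (lambda_i * g_i(x) = 0 for all i): OK

Verdict: the first failing condition is stationarity -> stat.

stat


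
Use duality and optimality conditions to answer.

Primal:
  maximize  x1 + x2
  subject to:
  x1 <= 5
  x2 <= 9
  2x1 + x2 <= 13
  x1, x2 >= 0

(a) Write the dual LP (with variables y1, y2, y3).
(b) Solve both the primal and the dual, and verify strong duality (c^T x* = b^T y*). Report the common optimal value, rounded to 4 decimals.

The standard primal-dual pair for 'max c^T x s.t. A x <= b, x >= 0' is:
  Dual:  min b^T y  s.t.  A^T y >= c,  y >= 0.

So the dual LP is:
  minimize  5y1 + 9y2 + 13y3
  subject to:
    y1 + 2y3 >= 1
    y2 + y3 >= 1
    y1, y2, y3 >= 0

Solving the primal: x* = (2, 9).
  primal value c^T x* = 11.
Solving the dual: y* = (0, 0.5, 0.5).
  dual value b^T y* = 11.
Strong duality: c^T x* = b^T y*. Confirmed.

11


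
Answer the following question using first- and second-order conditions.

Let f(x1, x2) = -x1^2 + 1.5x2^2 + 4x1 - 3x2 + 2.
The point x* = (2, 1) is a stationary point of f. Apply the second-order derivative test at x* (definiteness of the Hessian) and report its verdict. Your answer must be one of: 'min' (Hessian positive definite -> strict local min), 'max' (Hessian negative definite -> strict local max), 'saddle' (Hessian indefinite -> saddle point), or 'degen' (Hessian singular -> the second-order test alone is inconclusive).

Compute the Hessian H = grad^2 f:
  H = [[-2, 0], [0, 3]]
Verify stationarity: grad f(x*) = H x* + g = (0, 0).
Eigenvalues of H: -2, 3.
Eigenvalues have mixed signs, so H is indefinite -> x* is a saddle point.

saddle


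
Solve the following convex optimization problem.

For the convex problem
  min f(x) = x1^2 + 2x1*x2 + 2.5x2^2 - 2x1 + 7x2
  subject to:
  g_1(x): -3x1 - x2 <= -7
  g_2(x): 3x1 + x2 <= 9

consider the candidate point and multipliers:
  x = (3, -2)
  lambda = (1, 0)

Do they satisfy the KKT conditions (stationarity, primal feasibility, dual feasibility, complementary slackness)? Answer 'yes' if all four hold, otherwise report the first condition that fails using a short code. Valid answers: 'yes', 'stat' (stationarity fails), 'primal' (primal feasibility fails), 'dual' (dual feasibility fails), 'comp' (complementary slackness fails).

Gradient of f: grad f(x) = Q x + c = (0, 3)
Constraint values g_i(x) = a_i^T x - b_i:
  g_1((3, -2)) = 0
  g_2((3, -2)) = -2
Stationarity residual: grad f(x) + sum_i lambda_i a_i = (-3, 2)
  -> stationarity FAILS
Primal feasibility (all g_i <= 0): OK
Dual feasibility (all lambda_i >= 0): OK
Complementary slackness (lambda_i * g_i(x) = 0 for all i): OK

Verdict: the first failing condition is stationarity -> stat.

stat


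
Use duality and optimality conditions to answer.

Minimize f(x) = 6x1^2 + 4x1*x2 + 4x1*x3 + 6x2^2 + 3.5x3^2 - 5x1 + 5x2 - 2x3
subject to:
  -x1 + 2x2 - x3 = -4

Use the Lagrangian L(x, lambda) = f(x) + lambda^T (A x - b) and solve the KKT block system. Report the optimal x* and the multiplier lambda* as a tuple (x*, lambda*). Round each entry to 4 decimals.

Form the Lagrangian:
  L(x, lambda) = (1/2) x^T Q x + c^T x + lambda^T (A x - b)
Stationarity (grad_x L = 0): Q x + c + A^T lambda = 0.
Primal feasibility: A x = b.

This gives the KKT block system:
  [ Q   A^T ] [ x     ]   [-c ]
  [ A    0  ] [ lambda ] = [ b ]

Solving the linear system:
  x*      = (1.1147, -1.3693, 0.1468)
  lambda* = (3.4862)
  f(x*)   = 0.6158

x* = (1.1147, -1.3693, 0.1468), lambda* = (3.4862)


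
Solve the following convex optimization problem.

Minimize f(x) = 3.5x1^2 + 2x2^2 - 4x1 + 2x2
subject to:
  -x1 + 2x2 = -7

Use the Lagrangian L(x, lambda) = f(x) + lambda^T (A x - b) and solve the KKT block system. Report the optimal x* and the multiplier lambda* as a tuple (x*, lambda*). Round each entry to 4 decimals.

Form the Lagrangian:
  L(x, lambda) = (1/2) x^T Q x + c^T x + lambda^T (A x - b)
Stationarity (grad_x L = 0): Q x + c + A^T lambda = 0.
Primal feasibility: A x = b.

This gives the KKT block system:
  [ Q   A^T ] [ x     ]   [-c ]
  [ A    0  ] [ lambda ] = [ b ]

Solving the linear system:
  x*      = (1.25, -2.875)
  lambda* = (4.75)
  f(x*)   = 11.25

x* = (1.25, -2.875), lambda* = (4.75)


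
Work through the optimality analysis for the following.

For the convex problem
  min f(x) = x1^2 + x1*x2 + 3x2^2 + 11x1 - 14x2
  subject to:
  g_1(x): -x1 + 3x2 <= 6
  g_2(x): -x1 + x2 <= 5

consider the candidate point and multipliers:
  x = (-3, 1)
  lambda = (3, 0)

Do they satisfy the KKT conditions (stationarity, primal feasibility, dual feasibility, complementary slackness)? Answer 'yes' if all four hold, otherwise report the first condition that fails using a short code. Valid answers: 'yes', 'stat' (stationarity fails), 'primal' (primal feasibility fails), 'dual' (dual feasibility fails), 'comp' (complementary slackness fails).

Gradient of f: grad f(x) = Q x + c = (6, -11)
Constraint values g_i(x) = a_i^T x - b_i:
  g_1((-3, 1)) = 0
  g_2((-3, 1)) = -1
Stationarity residual: grad f(x) + sum_i lambda_i a_i = (3, -2)
  -> stationarity FAILS
Primal feasibility (all g_i <= 0): OK
Dual feasibility (all lambda_i >= 0): OK
Complementary slackness (lambda_i * g_i(x) = 0 for all i): OK

Verdict: the first failing condition is stationarity -> stat.

stat


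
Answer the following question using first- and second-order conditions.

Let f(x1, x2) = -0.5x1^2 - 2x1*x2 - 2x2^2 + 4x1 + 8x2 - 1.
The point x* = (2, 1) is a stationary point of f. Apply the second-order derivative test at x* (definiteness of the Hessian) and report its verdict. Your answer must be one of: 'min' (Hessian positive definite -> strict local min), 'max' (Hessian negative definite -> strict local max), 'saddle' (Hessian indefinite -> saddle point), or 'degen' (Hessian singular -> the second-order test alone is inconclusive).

Compute the Hessian H = grad^2 f:
  H = [[-1, -2], [-2, -4]]
Verify stationarity: grad f(x*) = H x* + g = (0, 0).
Eigenvalues of H: -5, 0.
H has a zero eigenvalue (singular; negative semidefinite but not definite), so H is neither positive definite, negative definite, nor indefinite. The second-order test alone is inconclusive -> degen.
(Indeed, f is constant along the null direction of H through x*, so x* is not a strict local extremum.)

degen


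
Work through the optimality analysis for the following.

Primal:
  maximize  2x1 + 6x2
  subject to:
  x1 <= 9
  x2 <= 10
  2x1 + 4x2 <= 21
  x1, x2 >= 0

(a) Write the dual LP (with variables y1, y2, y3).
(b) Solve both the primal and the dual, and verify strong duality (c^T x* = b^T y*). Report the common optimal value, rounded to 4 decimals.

The standard primal-dual pair for 'max c^T x s.t. A x <= b, x >= 0' is:
  Dual:  min b^T y  s.t.  A^T y >= c,  y >= 0.

So the dual LP is:
  minimize  9y1 + 10y2 + 21y3
  subject to:
    y1 + 2y3 >= 2
    y2 + 4y3 >= 6
    y1, y2, y3 >= 0

Solving the primal: x* = (0, 5.25).
  primal value c^T x* = 31.5.
Solving the dual: y* = (0, 0, 1.5).
  dual value b^T y* = 31.5.
Strong duality: c^T x* = b^T y*. Confirmed.

31.5


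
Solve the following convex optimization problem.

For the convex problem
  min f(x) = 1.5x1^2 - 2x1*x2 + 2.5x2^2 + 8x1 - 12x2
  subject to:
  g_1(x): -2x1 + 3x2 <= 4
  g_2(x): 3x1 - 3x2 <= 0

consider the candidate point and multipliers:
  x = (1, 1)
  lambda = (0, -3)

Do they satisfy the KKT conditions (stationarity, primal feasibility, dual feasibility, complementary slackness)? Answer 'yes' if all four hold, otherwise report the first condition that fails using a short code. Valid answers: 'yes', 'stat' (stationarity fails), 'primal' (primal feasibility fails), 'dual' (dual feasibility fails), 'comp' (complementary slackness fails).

Gradient of f: grad f(x) = Q x + c = (9, -9)
Constraint values g_i(x) = a_i^T x - b_i:
  g_1((1, 1)) = -3
  g_2((1, 1)) = 0
Stationarity residual: grad f(x) + sum_i lambda_i a_i = (0, 0)
  -> stationarity OK
Primal feasibility (all g_i <= 0): OK
Dual feasibility (all lambda_i >= 0): FAILS
Complementary slackness (lambda_i * g_i(x) = 0 for all i): OK

Verdict: the first failing condition is dual_feasibility -> dual.

dual


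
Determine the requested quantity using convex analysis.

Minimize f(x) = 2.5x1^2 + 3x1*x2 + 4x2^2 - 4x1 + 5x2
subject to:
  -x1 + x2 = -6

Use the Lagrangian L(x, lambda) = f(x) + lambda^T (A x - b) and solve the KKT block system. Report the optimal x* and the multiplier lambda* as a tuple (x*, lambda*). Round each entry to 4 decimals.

Form the Lagrangian:
  L(x, lambda) = (1/2) x^T Q x + c^T x + lambda^T (A x - b)
Stationarity (grad_x L = 0): Q x + c + A^T lambda = 0.
Primal feasibility: A x = b.

This gives the KKT block system:
  [ Q   A^T ] [ x     ]   [-c ]
  [ A    0  ] [ lambda ] = [ b ]

Solving the linear system:
  x*      = (3.4211, -2.5789)
  lambda* = (5.3684)
  f(x*)   = 2.8158

x* = (3.4211, -2.5789), lambda* = (5.3684)


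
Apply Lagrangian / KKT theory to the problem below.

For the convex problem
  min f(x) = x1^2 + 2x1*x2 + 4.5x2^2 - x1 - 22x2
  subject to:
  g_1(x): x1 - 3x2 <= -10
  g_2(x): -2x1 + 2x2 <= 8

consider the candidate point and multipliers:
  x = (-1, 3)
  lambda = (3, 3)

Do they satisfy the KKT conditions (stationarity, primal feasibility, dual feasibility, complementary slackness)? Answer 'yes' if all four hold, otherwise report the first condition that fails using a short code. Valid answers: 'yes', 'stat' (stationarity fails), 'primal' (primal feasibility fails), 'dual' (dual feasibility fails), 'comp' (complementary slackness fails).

Gradient of f: grad f(x) = Q x + c = (3, 3)
Constraint values g_i(x) = a_i^T x - b_i:
  g_1((-1, 3)) = 0
  g_2((-1, 3)) = 0
Stationarity residual: grad f(x) + sum_i lambda_i a_i = (0, 0)
  -> stationarity OK
Primal feasibility (all g_i <= 0): OK
Dual feasibility (all lambda_i >= 0): OK
Complementary slackness (lambda_i * g_i(x) = 0 for all i): OK

Verdict: yes, KKT holds.

yes


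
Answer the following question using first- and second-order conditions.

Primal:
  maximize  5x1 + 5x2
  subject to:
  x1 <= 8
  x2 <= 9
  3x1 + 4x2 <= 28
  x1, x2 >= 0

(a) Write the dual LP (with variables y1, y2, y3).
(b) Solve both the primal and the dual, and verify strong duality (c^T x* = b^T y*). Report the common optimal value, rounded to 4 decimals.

The standard primal-dual pair for 'max c^T x s.t. A x <= b, x >= 0' is:
  Dual:  min b^T y  s.t.  A^T y >= c,  y >= 0.

So the dual LP is:
  minimize  8y1 + 9y2 + 28y3
  subject to:
    y1 + 3y3 >= 5
    y2 + 4y3 >= 5
    y1, y2, y3 >= 0

Solving the primal: x* = (8, 1).
  primal value c^T x* = 45.
Solving the dual: y* = (1.25, 0, 1.25).
  dual value b^T y* = 45.
Strong duality: c^T x* = b^T y*. Confirmed.

45


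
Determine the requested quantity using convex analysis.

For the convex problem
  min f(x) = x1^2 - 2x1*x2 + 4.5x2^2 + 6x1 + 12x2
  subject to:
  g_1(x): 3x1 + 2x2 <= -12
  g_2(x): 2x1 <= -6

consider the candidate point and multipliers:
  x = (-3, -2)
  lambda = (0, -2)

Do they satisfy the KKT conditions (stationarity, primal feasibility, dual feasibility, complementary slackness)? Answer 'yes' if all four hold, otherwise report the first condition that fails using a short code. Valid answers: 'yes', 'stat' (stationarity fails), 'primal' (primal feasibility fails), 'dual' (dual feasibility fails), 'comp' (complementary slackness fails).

Gradient of f: grad f(x) = Q x + c = (4, 0)
Constraint values g_i(x) = a_i^T x - b_i:
  g_1((-3, -2)) = -1
  g_2((-3, -2)) = 0
Stationarity residual: grad f(x) + sum_i lambda_i a_i = (0, 0)
  -> stationarity OK
Primal feasibility (all g_i <= 0): OK
Dual feasibility (all lambda_i >= 0): FAILS
Complementary slackness (lambda_i * g_i(x) = 0 for all i): OK

Verdict: the first failing condition is dual_feasibility -> dual.

dual


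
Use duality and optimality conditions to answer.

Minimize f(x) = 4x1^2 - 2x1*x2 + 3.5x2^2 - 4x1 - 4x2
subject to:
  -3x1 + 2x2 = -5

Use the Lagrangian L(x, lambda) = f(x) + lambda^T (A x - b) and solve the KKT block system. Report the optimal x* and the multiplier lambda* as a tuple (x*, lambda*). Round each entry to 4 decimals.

Form the Lagrangian:
  L(x, lambda) = (1/2) x^T Q x + c^T x + lambda^T (A x - b)
Stationarity (grad_x L = 0): Q x + c + A^T lambda = 0.
Primal feasibility: A x = b.

This gives the KKT block system:
  [ Q   A^T ] [ x     ]   [-c ]
  [ A    0  ] [ lambda ] = [ b ]

Solving the linear system:
  x*      = (1.7606, 0.1408)
  lambda* = (3.2676)
  f(x*)   = 4.3662

x* = (1.7606, 0.1408), lambda* = (3.2676)


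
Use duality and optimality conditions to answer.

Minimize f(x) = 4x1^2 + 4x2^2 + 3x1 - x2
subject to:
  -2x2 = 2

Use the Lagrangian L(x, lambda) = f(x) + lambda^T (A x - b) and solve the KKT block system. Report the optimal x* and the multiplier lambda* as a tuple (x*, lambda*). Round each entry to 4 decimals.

Form the Lagrangian:
  L(x, lambda) = (1/2) x^T Q x + c^T x + lambda^T (A x - b)
Stationarity (grad_x L = 0): Q x + c + A^T lambda = 0.
Primal feasibility: A x = b.

This gives the KKT block system:
  [ Q   A^T ] [ x     ]   [-c ]
  [ A    0  ] [ lambda ] = [ b ]

Solving the linear system:
  x*      = (-0.375, -1)
  lambda* = (-4.5)
  f(x*)   = 4.4375

x* = (-0.375, -1), lambda* = (-4.5)


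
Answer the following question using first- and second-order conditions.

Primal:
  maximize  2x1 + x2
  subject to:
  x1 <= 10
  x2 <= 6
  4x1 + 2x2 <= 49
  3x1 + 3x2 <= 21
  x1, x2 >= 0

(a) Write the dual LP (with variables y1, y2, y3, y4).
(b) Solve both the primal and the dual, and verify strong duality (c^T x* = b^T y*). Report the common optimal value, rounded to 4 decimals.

The standard primal-dual pair for 'max c^T x s.t. A x <= b, x >= 0' is:
  Dual:  min b^T y  s.t.  A^T y >= c,  y >= 0.

So the dual LP is:
  minimize  10y1 + 6y2 + 49y3 + 21y4
  subject to:
    y1 + 4y3 + 3y4 >= 2
    y2 + 2y3 + 3y4 >= 1
    y1, y2, y3, y4 >= 0

Solving the primal: x* = (7, 0).
  primal value c^T x* = 14.
Solving the dual: y* = (0, 0, 0, 0.6667).
  dual value b^T y* = 14.
Strong duality: c^T x* = b^T y*. Confirmed.

14


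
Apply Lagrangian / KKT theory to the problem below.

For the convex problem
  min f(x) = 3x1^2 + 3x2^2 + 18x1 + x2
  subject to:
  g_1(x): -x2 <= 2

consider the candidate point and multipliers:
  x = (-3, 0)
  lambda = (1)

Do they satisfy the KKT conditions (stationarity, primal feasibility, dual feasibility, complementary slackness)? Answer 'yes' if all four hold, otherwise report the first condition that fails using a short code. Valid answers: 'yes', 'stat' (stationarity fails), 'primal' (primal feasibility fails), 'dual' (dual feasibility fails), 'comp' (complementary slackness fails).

Gradient of f: grad f(x) = Q x + c = (0, 1)
Constraint values g_i(x) = a_i^T x - b_i:
  g_1((-3, 0)) = -2
Stationarity residual: grad f(x) + sum_i lambda_i a_i = (0, 0)
  -> stationarity OK
Primal feasibility (all g_i <= 0): OK
Dual feasibility (all lambda_i >= 0): OK
Complementary slackness (lambda_i * g_i(x) = 0 for all i): FAILS

Verdict: the first failing condition is complementary_slackness -> comp.

comp


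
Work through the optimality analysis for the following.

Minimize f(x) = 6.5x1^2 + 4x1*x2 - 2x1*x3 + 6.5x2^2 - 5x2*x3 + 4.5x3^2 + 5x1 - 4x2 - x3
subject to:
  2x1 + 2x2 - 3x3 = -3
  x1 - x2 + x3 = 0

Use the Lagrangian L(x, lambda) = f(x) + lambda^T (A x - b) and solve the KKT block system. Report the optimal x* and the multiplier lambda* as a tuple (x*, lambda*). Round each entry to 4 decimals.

Form the Lagrangian:
  L(x, lambda) = (1/2) x^T Q x + c^T x + lambda^T (A x - b)
Stationarity (grad_x L = 0): Q x + c + A^T lambda = 0.
Primal feasibility: A x = b.

This gives the KKT block system:
  [ Q   A^T ] [ x     ]   [-c ]
  [ A    0  ] [ lambda ] = [ b ]

Solving the linear system:
  x*      = (-0.5065, 0.4673, 0.9739)
  lambda* = (1.6209, -1.5784)
  f(x*)   = -0.2565

x* = (-0.5065, 0.4673, 0.9739), lambda* = (1.6209, -1.5784)


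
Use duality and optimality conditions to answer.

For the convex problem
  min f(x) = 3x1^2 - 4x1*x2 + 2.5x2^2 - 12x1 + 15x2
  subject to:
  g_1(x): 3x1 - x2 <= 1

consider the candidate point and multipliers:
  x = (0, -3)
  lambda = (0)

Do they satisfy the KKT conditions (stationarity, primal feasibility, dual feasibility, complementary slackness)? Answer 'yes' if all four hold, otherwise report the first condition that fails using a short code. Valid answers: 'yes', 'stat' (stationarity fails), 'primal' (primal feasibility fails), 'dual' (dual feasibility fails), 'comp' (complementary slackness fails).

Gradient of f: grad f(x) = Q x + c = (0, 0)
Constraint values g_i(x) = a_i^T x - b_i:
  g_1((0, -3)) = 2
Stationarity residual: grad f(x) + sum_i lambda_i a_i = (0, 0)
  -> stationarity OK
Primal feasibility (all g_i <= 0): FAILS
Dual feasibility (all lambda_i >= 0): OK
Complementary slackness (lambda_i * g_i(x) = 0 for all i): OK

Verdict: the first failing condition is primal_feasibility -> primal.

primal


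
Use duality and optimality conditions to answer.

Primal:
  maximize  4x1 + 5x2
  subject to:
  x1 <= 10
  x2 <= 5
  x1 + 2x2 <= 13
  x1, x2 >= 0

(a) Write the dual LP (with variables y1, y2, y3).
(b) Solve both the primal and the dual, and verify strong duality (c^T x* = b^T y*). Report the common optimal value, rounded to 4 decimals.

The standard primal-dual pair for 'max c^T x s.t. A x <= b, x >= 0' is:
  Dual:  min b^T y  s.t.  A^T y >= c,  y >= 0.

So the dual LP is:
  minimize  10y1 + 5y2 + 13y3
  subject to:
    y1 + y3 >= 4
    y2 + 2y3 >= 5
    y1, y2, y3 >= 0

Solving the primal: x* = (10, 1.5).
  primal value c^T x* = 47.5.
Solving the dual: y* = (1.5, 0, 2.5).
  dual value b^T y* = 47.5.
Strong duality: c^T x* = b^T y*. Confirmed.

47.5


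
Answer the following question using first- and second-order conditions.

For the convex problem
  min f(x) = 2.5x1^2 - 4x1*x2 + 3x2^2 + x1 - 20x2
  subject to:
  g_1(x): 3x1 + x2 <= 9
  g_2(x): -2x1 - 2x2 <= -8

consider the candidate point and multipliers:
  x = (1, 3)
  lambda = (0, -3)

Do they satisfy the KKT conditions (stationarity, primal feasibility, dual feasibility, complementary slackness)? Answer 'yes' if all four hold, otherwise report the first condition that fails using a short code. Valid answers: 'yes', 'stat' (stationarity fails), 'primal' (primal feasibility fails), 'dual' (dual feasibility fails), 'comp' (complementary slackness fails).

Gradient of f: grad f(x) = Q x + c = (-6, -6)
Constraint values g_i(x) = a_i^T x - b_i:
  g_1((1, 3)) = -3
  g_2((1, 3)) = 0
Stationarity residual: grad f(x) + sum_i lambda_i a_i = (0, 0)
  -> stationarity OK
Primal feasibility (all g_i <= 0): OK
Dual feasibility (all lambda_i >= 0): FAILS
Complementary slackness (lambda_i * g_i(x) = 0 for all i): OK

Verdict: the first failing condition is dual_feasibility -> dual.

dual


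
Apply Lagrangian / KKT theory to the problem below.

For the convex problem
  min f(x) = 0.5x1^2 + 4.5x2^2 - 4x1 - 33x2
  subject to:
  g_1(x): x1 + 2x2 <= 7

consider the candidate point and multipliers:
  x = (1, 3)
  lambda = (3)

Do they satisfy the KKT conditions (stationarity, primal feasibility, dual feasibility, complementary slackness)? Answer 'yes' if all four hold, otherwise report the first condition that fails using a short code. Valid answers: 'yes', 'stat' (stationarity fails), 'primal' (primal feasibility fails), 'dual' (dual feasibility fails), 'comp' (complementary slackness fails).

Gradient of f: grad f(x) = Q x + c = (-3, -6)
Constraint values g_i(x) = a_i^T x - b_i:
  g_1((1, 3)) = 0
Stationarity residual: grad f(x) + sum_i lambda_i a_i = (0, 0)
  -> stationarity OK
Primal feasibility (all g_i <= 0): OK
Dual feasibility (all lambda_i >= 0): OK
Complementary slackness (lambda_i * g_i(x) = 0 for all i): OK

Verdict: yes, KKT holds.

yes


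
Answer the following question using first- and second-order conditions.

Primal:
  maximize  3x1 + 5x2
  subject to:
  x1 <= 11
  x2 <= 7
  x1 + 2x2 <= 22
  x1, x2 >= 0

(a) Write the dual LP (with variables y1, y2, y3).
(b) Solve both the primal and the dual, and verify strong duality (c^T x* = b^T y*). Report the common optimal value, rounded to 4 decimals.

The standard primal-dual pair for 'max c^T x s.t. A x <= b, x >= 0' is:
  Dual:  min b^T y  s.t.  A^T y >= c,  y >= 0.

So the dual LP is:
  minimize  11y1 + 7y2 + 22y3
  subject to:
    y1 + y3 >= 3
    y2 + 2y3 >= 5
    y1, y2, y3 >= 0

Solving the primal: x* = (11, 5.5).
  primal value c^T x* = 60.5.
Solving the dual: y* = (0.5, 0, 2.5).
  dual value b^T y* = 60.5.
Strong duality: c^T x* = b^T y*. Confirmed.

60.5


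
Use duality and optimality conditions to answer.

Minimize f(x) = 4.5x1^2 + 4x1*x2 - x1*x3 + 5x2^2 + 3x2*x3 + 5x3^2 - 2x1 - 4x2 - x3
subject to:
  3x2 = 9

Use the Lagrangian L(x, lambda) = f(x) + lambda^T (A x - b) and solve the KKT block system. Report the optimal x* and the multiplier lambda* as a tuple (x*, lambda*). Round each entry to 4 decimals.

Form the Lagrangian:
  L(x, lambda) = (1/2) x^T Q x + c^T x + lambda^T (A x - b)
Stationarity (grad_x L = 0): Q x + c + A^T lambda = 0.
Primal feasibility: A x = b.

This gives the KKT block system:
  [ Q   A^T ] [ x     ]   [-c ]
  [ A    0  ] [ lambda ] = [ b ]

Solving the linear system:
  x*      = (-1.2135, 3, -0.9213)
  lambda* = (-6.1273)
  f(x*)   = 23.2472

x* = (-1.2135, 3, -0.9213), lambda* = (-6.1273)


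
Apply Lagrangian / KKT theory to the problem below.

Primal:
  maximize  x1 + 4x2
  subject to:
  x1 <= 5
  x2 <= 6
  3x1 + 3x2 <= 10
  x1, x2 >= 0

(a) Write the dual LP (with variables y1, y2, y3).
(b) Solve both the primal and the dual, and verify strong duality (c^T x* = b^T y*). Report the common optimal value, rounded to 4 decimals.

The standard primal-dual pair for 'max c^T x s.t. A x <= b, x >= 0' is:
  Dual:  min b^T y  s.t.  A^T y >= c,  y >= 0.

So the dual LP is:
  minimize  5y1 + 6y2 + 10y3
  subject to:
    y1 + 3y3 >= 1
    y2 + 3y3 >= 4
    y1, y2, y3 >= 0

Solving the primal: x* = (0, 3.3333).
  primal value c^T x* = 13.3333.
Solving the dual: y* = (0, 0, 1.3333).
  dual value b^T y* = 13.3333.
Strong duality: c^T x* = b^T y*. Confirmed.

13.3333


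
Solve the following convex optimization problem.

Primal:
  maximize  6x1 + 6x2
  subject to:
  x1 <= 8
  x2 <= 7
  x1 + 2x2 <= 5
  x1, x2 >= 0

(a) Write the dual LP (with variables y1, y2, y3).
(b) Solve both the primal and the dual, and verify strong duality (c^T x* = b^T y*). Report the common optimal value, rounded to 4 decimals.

The standard primal-dual pair for 'max c^T x s.t. A x <= b, x >= 0' is:
  Dual:  min b^T y  s.t.  A^T y >= c,  y >= 0.

So the dual LP is:
  minimize  8y1 + 7y2 + 5y3
  subject to:
    y1 + y3 >= 6
    y2 + 2y3 >= 6
    y1, y2, y3 >= 0

Solving the primal: x* = (5, 0).
  primal value c^T x* = 30.
Solving the dual: y* = (0, 0, 6).
  dual value b^T y* = 30.
Strong duality: c^T x* = b^T y*. Confirmed.

30


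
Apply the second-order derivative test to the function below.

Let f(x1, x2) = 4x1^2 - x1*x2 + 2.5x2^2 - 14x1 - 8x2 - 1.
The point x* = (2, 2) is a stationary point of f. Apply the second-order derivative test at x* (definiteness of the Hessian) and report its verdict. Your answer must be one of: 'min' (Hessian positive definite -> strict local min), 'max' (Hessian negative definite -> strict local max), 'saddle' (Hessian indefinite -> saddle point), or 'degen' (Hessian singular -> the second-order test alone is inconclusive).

Compute the Hessian H = grad^2 f:
  H = [[8, -1], [-1, 5]]
Verify stationarity: grad f(x*) = H x* + g = (0, 0).
Eigenvalues of H: 4.6972, 8.3028.
Both eigenvalues > 0, so H is positive definite -> x* is a strict local min.

min


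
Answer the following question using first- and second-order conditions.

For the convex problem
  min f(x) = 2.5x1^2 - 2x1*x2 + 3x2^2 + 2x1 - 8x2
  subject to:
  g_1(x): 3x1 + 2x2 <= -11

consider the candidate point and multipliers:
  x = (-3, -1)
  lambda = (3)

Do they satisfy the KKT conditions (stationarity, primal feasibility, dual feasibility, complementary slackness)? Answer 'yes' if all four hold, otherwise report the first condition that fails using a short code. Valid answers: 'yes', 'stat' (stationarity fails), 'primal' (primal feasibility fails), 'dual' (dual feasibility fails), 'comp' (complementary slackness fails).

Gradient of f: grad f(x) = Q x + c = (-11, -8)
Constraint values g_i(x) = a_i^T x - b_i:
  g_1((-3, -1)) = 0
Stationarity residual: grad f(x) + sum_i lambda_i a_i = (-2, -2)
  -> stationarity FAILS
Primal feasibility (all g_i <= 0): OK
Dual feasibility (all lambda_i >= 0): OK
Complementary slackness (lambda_i * g_i(x) = 0 for all i): OK

Verdict: the first failing condition is stationarity -> stat.

stat


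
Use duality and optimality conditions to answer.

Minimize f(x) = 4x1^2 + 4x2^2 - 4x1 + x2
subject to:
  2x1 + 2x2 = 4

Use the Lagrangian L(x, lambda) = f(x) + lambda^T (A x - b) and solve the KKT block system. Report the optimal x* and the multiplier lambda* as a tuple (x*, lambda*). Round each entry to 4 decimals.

Form the Lagrangian:
  L(x, lambda) = (1/2) x^T Q x + c^T x + lambda^T (A x - b)
Stationarity (grad_x L = 0): Q x + c + A^T lambda = 0.
Primal feasibility: A x = b.

This gives the KKT block system:
  [ Q   A^T ] [ x     ]   [-c ]
  [ A    0  ] [ lambda ] = [ b ]

Solving the linear system:
  x*      = (1.3125, 0.6875)
  lambda* = (-3.25)
  f(x*)   = 4.2188

x* = (1.3125, 0.6875), lambda* = (-3.25)


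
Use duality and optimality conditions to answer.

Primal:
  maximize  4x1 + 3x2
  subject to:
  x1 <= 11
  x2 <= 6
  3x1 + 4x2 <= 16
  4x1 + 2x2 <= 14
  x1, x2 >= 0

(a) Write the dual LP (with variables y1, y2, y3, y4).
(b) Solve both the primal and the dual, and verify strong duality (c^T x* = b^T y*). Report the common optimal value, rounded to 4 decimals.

The standard primal-dual pair for 'max c^T x s.t. A x <= b, x >= 0' is:
  Dual:  min b^T y  s.t.  A^T y >= c,  y >= 0.

So the dual LP is:
  minimize  11y1 + 6y2 + 16y3 + 14y4
  subject to:
    y1 + 3y3 + 4y4 >= 4
    y2 + 4y3 + 2y4 >= 3
    y1, y2, y3, y4 >= 0

Solving the primal: x* = (2.4, 2.2).
  primal value c^T x* = 16.2.
Solving the dual: y* = (0, 0, 0.4, 0.7).
  dual value b^T y* = 16.2.
Strong duality: c^T x* = b^T y*. Confirmed.

16.2


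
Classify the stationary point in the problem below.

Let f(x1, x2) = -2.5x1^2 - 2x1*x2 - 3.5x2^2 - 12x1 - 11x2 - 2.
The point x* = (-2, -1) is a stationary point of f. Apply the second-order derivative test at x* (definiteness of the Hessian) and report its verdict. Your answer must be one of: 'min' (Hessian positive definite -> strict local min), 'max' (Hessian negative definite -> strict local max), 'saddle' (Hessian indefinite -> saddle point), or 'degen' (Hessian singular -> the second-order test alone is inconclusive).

Compute the Hessian H = grad^2 f:
  H = [[-5, -2], [-2, -7]]
Verify stationarity: grad f(x*) = H x* + g = (0, 0).
Eigenvalues of H: -8.2361, -3.7639.
Both eigenvalues < 0, so H is negative definite -> x* is a strict local max.

max


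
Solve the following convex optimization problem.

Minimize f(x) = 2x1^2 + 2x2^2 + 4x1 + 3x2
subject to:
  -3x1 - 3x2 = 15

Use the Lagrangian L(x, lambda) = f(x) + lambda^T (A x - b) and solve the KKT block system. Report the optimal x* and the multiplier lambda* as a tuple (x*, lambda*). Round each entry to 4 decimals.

Form the Lagrangian:
  L(x, lambda) = (1/2) x^T Q x + c^T x + lambda^T (A x - b)
Stationarity (grad_x L = 0): Q x + c + A^T lambda = 0.
Primal feasibility: A x = b.

This gives the KKT block system:
  [ Q   A^T ] [ x     ]   [-c ]
  [ A    0  ] [ lambda ] = [ b ]

Solving the linear system:
  x*      = (-2.625, -2.375)
  lambda* = (-2.1667)
  f(x*)   = 7.4375

x* = (-2.625, -2.375), lambda* = (-2.1667)


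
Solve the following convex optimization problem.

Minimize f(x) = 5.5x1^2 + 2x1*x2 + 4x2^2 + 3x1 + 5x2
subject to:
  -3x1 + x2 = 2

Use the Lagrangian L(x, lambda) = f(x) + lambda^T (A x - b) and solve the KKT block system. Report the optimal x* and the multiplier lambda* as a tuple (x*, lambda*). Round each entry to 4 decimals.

Form the Lagrangian:
  L(x, lambda) = (1/2) x^T Q x + c^T x + lambda^T (A x - b)
Stationarity (grad_x L = 0): Q x + c + A^T lambda = 0.
Primal feasibility: A x = b.

This gives the KKT block system:
  [ Q   A^T ] [ x     ]   [-c ]
  [ A    0  ] [ lambda ] = [ b ]

Solving the linear system:
  x*      = (-0.7368, -0.2105)
  lambda* = (-1.8421)
  f(x*)   = 0.2105

x* = (-0.7368, -0.2105), lambda* = (-1.8421)


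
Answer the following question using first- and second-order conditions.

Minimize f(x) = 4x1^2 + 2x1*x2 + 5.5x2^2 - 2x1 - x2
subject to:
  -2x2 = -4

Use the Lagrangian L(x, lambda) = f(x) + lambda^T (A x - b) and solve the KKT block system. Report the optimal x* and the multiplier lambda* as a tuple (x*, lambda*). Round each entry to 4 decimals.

Form the Lagrangian:
  L(x, lambda) = (1/2) x^T Q x + c^T x + lambda^T (A x - b)
Stationarity (grad_x L = 0): Q x + c + A^T lambda = 0.
Primal feasibility: A x = b.

This gives the KKT block system:
  [ Q   A^T ] [ x     ]   [-c ]
  [ A    0  ] [ lambda ] = [ b ]

Solving the linear system:
  x*      = (-0.25, 2)
  lambda* = (10.25)
  f(x*)   = 19.75

x* = (-0.25, 2), lambda* = (10.25)


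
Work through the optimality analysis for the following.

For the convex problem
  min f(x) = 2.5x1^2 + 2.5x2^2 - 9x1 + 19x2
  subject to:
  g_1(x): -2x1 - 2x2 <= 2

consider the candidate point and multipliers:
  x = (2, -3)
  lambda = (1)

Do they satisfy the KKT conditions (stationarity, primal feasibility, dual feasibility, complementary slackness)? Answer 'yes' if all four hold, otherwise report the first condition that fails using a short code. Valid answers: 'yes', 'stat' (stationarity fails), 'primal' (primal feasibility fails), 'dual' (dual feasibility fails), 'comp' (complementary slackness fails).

Gradient of f: grad f(x) = Q x + c = (1, 4)
Constraint values g_i(x) = a_i^T x - b_i:
  g_1((2, -3)) = 0
Stationarity residual: grad f(x) + sum_i lambda_i a_i = (-1, 2)
  -> stationarity FAILS
Primal feasibility (all g_i <= 0): OK
Dual feasibility (all lambda_i >= 0): OK
Complementary slackness (lambda_i * g_i(x) = 0 for all i): OK

Verdict: the first failing condition is stationarity -> stat.

stat


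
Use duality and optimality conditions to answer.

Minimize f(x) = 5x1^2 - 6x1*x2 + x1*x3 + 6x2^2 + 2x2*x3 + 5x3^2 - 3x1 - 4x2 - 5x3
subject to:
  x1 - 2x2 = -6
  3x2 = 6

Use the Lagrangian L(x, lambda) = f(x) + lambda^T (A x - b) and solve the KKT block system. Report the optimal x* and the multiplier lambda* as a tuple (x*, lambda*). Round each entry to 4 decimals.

Form the Lagrangian:
  L(x, lambda) = (1/2) x^T Q x + c^T x + lambda^T (A x - b)
Stationarity (grad_x L = 0): Q x + c + A^T lambda = 0.
Primal feasibility: A x = b.

This gives the KKT block system:
  [ Q   A^T ] [ x     ]   [-c ]
  [ A    0  ] [ lambda ] = [ b ]

Solving the linear system:
  x*      = (-2, 2, 0.3)
  lambda* = (34.7, 12.2667)
  f(x*)   = 65.55

x* = (-2, 2, 0.3), lambda* = (34.7, 12.2667)


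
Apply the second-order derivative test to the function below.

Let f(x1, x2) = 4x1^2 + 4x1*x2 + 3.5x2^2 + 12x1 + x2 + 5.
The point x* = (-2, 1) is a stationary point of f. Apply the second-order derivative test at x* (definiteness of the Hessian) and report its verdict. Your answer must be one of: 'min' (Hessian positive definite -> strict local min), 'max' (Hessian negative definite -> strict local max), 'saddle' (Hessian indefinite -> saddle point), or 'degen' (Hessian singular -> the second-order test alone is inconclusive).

Compute the Hessian H = grad^2 f:
  H = [[8, 4], [4, 7]]
Verify stationarity: grad f(x*) = H x* + g = (0, 0).
Eigenvalues of H: 3.4689, 11.5311.
Both eigenvalues > 0, so H is positive definite -> x* is a strict local min.

min


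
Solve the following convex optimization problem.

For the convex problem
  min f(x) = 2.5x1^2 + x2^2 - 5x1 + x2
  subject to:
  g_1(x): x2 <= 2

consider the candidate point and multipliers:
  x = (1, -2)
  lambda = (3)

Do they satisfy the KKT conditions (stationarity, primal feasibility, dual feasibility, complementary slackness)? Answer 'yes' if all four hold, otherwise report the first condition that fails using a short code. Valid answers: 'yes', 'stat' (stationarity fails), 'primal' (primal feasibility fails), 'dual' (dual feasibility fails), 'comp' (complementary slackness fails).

Gradient of f: grad f(x) = Q x + c = (0, -3)
Constraint values g_i(x) = a_i^T x - b_i:
  g_1((1, -2)) = -4
Stationarity residual: grad f(x) + sum_i lambda_i a_i = (0, 0)
  -> stationarity OK
Primal feasibility (all g_i <= 0): OK
Dual feasibility (all lambda_i >= 0): OK
Complementary slackness (lambda_i * g_i(x) = 0 for all i): FAILS

Verdict: the first failing condition is complementary_slackness -> comp.

comp


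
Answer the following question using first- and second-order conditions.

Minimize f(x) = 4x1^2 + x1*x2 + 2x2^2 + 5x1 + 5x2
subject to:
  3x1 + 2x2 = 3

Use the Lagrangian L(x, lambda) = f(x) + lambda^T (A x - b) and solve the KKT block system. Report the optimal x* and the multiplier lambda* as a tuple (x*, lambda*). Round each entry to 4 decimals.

Form the Lagrangian:
  L(x, lambda) = (1/2) x^T Q x + c^T x + lambda^T (A x - b)
Stationarity (grad_x L = 0): Q x + c + A^T lambda = 0.
Primal feasibility: A x = b.

This gives the KKT block system:
  [ Q   A^T ] [ x     ]   [-c ]
  [ A    0  ] [ lambda ] = [ b ]

Solving the linear system:
  x*      = (0.7143, 0.4286)
  lambda* = (-3.7143)
  f(x*)   = 8.4286

x* = (0.7143, 0.4286), lambda* = (-3.7143)


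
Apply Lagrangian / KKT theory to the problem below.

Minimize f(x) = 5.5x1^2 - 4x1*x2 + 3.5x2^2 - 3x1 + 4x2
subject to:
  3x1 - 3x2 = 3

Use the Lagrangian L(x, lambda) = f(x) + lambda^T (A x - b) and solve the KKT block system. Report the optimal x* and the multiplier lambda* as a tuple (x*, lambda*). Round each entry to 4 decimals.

Form the Lagrangian:
  L(x, lambda) = (1/2) x^T Q x + c^T x + lambda^T (A x - b)
Stationarity (grad_x L = 0): Q x + c + A^T lambda = 0.
Primal feasibility: A x = b.

This gives the KKT block system:
  [ Q   A^T ] [ x     ]   [-c ]
  [ A    0  ] [ lambda ] = [ b ]

Solving the linear system:
  x*      = (0.2, -0.8)
  lambda* = (-0.8)
  f(x*)   = -0.7

x* = (0.2, -0.8), lambda* = (-0.8)


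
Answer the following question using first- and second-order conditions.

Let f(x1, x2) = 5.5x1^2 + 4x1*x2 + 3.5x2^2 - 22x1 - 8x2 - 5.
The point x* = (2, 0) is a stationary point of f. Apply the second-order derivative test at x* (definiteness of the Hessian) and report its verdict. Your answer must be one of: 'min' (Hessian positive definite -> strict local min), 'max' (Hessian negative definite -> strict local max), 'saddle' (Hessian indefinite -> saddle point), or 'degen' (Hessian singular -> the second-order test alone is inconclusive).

Compute the Hessian H = grad^2 f:
  H = [[11, 4], [4, 7]]
Verify stationarity: grad f(x*) = H x* + g = (0, 0).
Eigenvalues of H: 4.5279, 13.4721.
Both eigenvalues > 0, so H is positive definite -> x* is a strict local min.

min
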